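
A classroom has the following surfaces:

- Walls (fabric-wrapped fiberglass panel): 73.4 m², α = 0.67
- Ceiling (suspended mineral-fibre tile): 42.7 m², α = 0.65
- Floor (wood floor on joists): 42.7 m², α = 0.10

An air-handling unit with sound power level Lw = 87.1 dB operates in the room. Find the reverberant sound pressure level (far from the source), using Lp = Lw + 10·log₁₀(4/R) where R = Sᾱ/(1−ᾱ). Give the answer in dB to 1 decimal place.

70.9 dB

A = 81.203 sabins; S = 158.8 m².
ᾱ = 81.203/158.8 = 0.5114; R = Sᾱ/(1−ᾱ) = 81.203/(1−0.5114) = 166.195 m².
Lp = Lw + 10 log₁₀(4/R) = 87.1 -16.19 = 70.9 dB.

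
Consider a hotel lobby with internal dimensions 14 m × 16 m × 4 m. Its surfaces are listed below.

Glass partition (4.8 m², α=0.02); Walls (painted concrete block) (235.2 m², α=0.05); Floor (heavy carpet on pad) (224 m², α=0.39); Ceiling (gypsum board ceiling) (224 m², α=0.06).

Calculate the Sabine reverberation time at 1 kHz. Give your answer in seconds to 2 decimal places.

1.28 s

Equivalent absorption area: A = 4.8*0.02 + 235.2*0.05 + 224*0.39 + 224*0.06 = 112.656 m².
Volume V = 14 × 16 × 4 = 896 m³.
RT60 = 0.161 · V / A = 0.161 × 896 / 112.656 = 1.28 s.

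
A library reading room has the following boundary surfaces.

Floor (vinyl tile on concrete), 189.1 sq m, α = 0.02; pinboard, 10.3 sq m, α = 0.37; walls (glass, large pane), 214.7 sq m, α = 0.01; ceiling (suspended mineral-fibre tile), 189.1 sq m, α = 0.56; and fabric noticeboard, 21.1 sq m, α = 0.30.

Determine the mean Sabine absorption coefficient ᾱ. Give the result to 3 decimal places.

S = Σ Sᵢ = 189.1 + 10.3 + 214.7 + 189.1 + 21.1 = 624.3 sq m.
Σ(Sᵢαᵢ) = 189.1×0.02 + 10.3×0.37 + 214.7×0.01 + 189.1×0.56 + 21.1×0.30 = 121.966.
ᾱ = 121.966 / 624.3 = 0.195.

0.195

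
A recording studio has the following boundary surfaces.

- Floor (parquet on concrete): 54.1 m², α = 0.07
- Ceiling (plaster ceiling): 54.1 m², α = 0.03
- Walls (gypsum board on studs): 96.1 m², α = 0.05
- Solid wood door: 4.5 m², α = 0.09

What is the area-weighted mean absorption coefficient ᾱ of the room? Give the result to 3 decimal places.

Total surface area S = 208.8 m².
Weighted sum Σ Sα = 10.620.
ᾱ = 10.620 / 208.8 = 0.051.

0.051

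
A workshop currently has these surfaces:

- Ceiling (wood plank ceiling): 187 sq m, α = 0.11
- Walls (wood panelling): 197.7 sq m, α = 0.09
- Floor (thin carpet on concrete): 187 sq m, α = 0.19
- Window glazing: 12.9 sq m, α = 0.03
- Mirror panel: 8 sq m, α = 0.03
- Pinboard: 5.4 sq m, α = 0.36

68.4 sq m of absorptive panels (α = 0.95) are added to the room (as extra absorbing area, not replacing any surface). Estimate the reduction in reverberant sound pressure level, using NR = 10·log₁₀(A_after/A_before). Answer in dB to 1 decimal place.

Total absorption A_before = 187*0.11 + 197.7*0.09 + 187*0.19 + 12.9*0.03 + 8*0.03 + 5.4*0.36
  = 20.570 + 17.793 + 35.530 + 0.387 + 0.240 + 1.944 = 76.464 sq m sabins.
Treatment contributes 68.4·0.95 = 64.980 sabins.
New total A_after = 141.444 sabins.
Reduction = 10 log₁₀(A_after/A_before) = 10 log₁₀(1.8498) = 2.7 dB.

2.7 dB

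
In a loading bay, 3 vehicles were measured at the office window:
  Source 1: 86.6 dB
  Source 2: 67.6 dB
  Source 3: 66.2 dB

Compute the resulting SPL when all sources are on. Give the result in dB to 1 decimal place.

Sum in the linear (power) domain: Σ 10^(Lᵢ/10) = 10^(86.6/10) + 10^(67.6/10) + 10^(66.2/10) = 4.67e+08.
L_total = 10·log₁₀(4.67e+08) = 86.7 dB.

86.7 dB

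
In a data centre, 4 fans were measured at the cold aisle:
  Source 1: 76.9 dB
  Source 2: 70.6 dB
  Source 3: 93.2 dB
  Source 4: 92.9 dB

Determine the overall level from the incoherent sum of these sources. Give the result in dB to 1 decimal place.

Σ 10^(Lᵢ/10) = 4.1e+09.
Combined level = 10 log₁₀(4.1e+09) = 96.1 dB.

96.1 dB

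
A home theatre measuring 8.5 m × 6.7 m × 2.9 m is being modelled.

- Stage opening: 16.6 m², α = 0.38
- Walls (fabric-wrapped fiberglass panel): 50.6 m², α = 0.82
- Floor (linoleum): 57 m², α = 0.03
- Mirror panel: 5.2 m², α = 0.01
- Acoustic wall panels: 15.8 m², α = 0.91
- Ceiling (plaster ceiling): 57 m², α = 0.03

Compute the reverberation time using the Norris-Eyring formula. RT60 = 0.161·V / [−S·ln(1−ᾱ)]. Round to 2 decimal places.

Total surface area S = 16.6 + 50.6 + 57 + 5.2 + 15.8 + 57 = 202.2 m².
Σ(Sᵢαᵢ) = 16.6×0.38 + 50.6×0.82 + 57×0.03 + 5.2×0.01 + 15.8×0.91 + 57×0.03 = 65.650.
Mean coefficient ᾱ = A/S = 0.3247.
Eyring denominator: −S ln(1−ᾱ) = 79.383.
V = 8.5 × 6.7 × 2.9 = 165.155 m³.
RT60 = 0.161 × 165.155 / 79.383 = 0.33 s.

0.33 seconds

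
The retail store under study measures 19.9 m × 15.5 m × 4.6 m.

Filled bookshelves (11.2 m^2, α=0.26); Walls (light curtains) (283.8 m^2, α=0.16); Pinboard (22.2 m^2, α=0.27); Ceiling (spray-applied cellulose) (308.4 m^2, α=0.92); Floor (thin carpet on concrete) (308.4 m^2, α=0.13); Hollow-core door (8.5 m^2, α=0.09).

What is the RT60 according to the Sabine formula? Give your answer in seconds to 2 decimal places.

Total absorption A = 11.2×0.26 + 283.8×0.16 + 22.2×0.27 + 308.4×0.92 + 308.4×0.13 + 8.5×0.09
  = 2.912 + 45.408 + 5.994 + 283.728 + 40.092 + 0.765 = 378.899 m^2 sabins.
Room volume: 1418.87 m³.
T = 0.161 V/A = 0.161·1418.87/378.899 = 0.60 s.

0.60 s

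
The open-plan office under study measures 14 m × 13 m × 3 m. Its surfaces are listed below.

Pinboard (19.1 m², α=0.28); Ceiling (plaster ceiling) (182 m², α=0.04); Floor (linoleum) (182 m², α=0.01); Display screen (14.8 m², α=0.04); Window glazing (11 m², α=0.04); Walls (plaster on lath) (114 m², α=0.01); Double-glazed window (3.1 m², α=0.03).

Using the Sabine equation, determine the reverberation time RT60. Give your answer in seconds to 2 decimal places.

5.26 s

Total absorption A = 19.1*0.28 + 182*0.04 + 182*0.01 + 14.8*0.04 + 11*0.04 + 114*0.01 + 3.1*0.03
  = 5.348 + 7.280 + 1.820 + 0.592 + 0.440 + 1.140 + 0.093 = 16.713 m² sabins.
Volume V = 14 × 13 × 3 = 546 m³.
Sabine: RT60 = 0.161 × 546 / 16.713 = 5.26 s.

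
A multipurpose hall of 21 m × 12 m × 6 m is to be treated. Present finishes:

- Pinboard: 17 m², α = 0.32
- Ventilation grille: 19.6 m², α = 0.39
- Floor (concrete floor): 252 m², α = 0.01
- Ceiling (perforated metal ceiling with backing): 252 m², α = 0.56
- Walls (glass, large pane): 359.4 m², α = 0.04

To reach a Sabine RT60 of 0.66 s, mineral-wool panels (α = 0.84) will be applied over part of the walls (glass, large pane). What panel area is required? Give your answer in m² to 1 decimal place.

247.2

Summing Sᵢαᵢ: 5.440 + 7.644 + 2.520 + 141.120 + 14.376 → A₁ = 171.100 sabins.
Required A₂ = 0.161·1512/0.66 = 368.836 sabins.
Absorption to add: 368.836 − 171.100 = 197.736 sabins.
Net gain per m²: Δα = 0.84 − 0.04 = 0.80.
Area = ΔA/Δα = 197.736/0.80 = 247.2 m².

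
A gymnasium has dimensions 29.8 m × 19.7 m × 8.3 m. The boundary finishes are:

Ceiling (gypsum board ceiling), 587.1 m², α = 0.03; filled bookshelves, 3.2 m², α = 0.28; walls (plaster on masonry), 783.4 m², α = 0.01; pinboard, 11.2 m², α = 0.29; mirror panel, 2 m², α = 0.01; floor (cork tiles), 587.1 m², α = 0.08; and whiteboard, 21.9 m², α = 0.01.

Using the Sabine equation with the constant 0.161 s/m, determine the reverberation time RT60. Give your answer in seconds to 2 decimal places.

10.21 sec

Total absorption A = 587.1×0.03 + 3.2×0.28 + 783.4×0.01 + 11.2×0.29 + 2×0.01 + 587.1×0.08 + 21.9×0.01
  = 17.613 + 0.896 + 7.834 + 3.248 + 0.020 + 46.968 + 0.219 = 76.798 m² sabins.
Room volume: 4872.598 m³.
RT60 = 0.161 · V / A = 0.161 × 4872.598 / 76.798 = 10.21 s.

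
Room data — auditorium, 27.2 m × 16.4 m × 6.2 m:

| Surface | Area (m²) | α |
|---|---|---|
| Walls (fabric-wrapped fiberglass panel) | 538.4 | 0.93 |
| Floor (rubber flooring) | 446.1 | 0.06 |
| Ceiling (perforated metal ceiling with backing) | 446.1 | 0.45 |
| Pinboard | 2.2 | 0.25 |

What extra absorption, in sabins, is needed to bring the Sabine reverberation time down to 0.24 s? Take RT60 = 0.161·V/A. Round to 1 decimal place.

Equivalent absorption area: A₁ = 538.4·0.93 + 446.1·0.06 + 446.1·0.45 + 2.2·0.25 = 728.773 m².
Target A₂ = 0.161·2765.696/0.24 = 1855.321 sabins (V = 2765.696 m³).
ΔA = A₂ − A₁ = 1855.321 − 728.773 = 1126.5 sabins.

1126.5 sabins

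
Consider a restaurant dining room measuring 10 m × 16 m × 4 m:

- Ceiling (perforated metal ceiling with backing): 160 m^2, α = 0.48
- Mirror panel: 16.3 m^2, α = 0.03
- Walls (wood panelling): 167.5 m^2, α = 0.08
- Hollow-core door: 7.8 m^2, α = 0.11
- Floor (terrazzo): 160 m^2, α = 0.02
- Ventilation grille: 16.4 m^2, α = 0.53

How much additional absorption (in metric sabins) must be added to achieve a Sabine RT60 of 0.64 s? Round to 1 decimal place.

Summing Sᵢαᵢ: 76.800 + 0.489 + 13.400 + 0.858 + 3.200 + 8.692 → A₁ = 103.439 sabins.
For T = 0.64 s, need A₂ = 0.161·V/T = 0.161·640/0.64 = 161.000 sabins.
ΔA = A₂ − A₁ = 161.000 − 103.439 = 57.6 sabins.

57.6 sabins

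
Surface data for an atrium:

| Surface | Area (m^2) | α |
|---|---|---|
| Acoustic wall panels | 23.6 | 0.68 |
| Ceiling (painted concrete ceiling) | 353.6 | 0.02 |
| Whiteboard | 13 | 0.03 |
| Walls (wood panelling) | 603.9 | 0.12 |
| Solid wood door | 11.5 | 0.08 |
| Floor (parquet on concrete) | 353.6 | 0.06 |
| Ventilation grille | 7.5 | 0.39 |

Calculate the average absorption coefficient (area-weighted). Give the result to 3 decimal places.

Total surface area S = 1366.7 m^2.
Σ(Sᵢαᵢ) = 23.6×0.68 + 353.6×0.02 + 13×0.03 + 603.9×0.12 + 11.5×0.08 + 353.6×0.06 + 7.5×0.39 = 121.039.
ᾱ = A/S = 0.089.

0.089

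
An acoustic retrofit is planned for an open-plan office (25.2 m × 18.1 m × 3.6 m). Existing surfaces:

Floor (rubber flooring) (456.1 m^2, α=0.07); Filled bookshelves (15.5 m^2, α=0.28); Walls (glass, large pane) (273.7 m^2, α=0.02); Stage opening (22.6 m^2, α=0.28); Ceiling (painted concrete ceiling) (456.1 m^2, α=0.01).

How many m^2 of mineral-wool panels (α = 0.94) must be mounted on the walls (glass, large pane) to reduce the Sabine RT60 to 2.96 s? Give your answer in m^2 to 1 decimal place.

Equivalent absorption area: A₁ = 456.1×0.07 + 15.5×0.28 + 273.7×0.02 + 22.6×0.28 + 456.1×0.01 = 52.630 m^2.
V = 1642.032 m³. Target absorption A₂ = 0.161 × 1642.032 / 2.96 = 89.313 sabins.
Absorption to add: 89.313 − 52.630 = 36.683 sabins.
Each m^2 of panel replacing the walls (glass, large pane) adds (0.94 − 0.02) = 0.92 sabins.
Area = ΔA/Δα = 36.683/0.92 = 39.9 m^2.

39.9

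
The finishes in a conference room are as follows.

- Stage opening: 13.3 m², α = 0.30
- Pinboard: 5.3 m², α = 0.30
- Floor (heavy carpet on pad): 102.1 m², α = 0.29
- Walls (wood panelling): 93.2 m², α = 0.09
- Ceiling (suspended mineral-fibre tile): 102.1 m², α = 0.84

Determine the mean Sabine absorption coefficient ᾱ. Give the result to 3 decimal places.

Total surface area S = 316.0 m².
A = 13.3·0.30 + 5.3·0.30 + 102.1·0.29 + 93.2·0.09 + 102.1·0.84 = 129.341 sabins.
ᾱ = A/S = 0.409.

0.409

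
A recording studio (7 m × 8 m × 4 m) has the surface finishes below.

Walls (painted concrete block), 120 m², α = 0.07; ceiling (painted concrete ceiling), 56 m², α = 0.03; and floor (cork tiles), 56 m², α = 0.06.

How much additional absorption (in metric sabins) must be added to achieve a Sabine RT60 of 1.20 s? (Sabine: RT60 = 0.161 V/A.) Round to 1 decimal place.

Equivalent absorption area: A₁ = 120×0.07 + 56×0.03 + 56×0.06 = 13.440 m².
V = 224 m³. Required absorption A₂ = 0.161 × 224 / 1.20 = 30.053 sabins.
Additional absorption ΔA = 30.053 − 13.440 = 16.6 sabins.

16.6 sabins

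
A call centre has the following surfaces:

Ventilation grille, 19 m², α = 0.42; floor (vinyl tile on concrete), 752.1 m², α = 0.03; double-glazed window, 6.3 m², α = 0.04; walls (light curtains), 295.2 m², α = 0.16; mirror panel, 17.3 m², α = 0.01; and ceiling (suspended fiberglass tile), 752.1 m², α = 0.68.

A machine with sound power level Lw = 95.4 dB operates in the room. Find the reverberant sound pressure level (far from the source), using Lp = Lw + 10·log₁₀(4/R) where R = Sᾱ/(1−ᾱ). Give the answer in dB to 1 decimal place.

72.0 dB

A = 589.628 sabins; S = 1842.0 m².
ᾱ = 589.628/1842.0 = 0.3201; R = Sᾱ/(1−ᾱ) = 589.628/(1−0.3201) = 867.228 m².
Lp = Lw + 10 log₁₀(4/R) = 95.4 -23.36 = 72.0 dB.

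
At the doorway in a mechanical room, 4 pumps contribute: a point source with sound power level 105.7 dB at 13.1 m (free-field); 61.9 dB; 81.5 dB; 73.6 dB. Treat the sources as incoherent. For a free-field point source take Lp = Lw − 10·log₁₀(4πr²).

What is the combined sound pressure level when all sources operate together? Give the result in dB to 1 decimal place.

82.6 dB

Source at 13.1 m: Lp = 105.7 − 10·log₁₀(4π·13.1²) = 105.7 − 10·log₁₀(2156.515) = 72.4 dB.
Converting to relative power and adding: 10^(72.4/10) + 10^(61.9/10) + 10^(81.5/10) + 10^(73.6/10) = 1.831e+08.
Back to dB: 10·log₁₀ Σ = 82.6 dB.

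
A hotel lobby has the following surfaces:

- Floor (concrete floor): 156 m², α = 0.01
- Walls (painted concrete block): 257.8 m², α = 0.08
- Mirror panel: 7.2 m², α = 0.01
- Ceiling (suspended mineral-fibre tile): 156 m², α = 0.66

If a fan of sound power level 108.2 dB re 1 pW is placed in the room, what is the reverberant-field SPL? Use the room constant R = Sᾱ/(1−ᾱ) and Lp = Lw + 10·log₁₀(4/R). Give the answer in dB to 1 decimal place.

92.2 dB

A = 125.216 sabins; S = 577.0 m².
ᾱ = 0.2170, so room constant R = A/(1−ᾱ) = 159.918 m².
Lp = Lw + 10 log₁₀(4/R) = 108.2 -16.02 = 92.2 dB.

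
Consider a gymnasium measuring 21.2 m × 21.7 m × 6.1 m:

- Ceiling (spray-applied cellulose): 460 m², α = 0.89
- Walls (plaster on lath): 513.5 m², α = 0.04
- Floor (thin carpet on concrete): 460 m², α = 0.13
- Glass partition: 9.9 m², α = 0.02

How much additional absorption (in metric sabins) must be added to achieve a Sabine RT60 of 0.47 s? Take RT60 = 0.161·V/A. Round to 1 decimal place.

471.3 sabins

A₁ = Σ Sᵢαᵢ = 460×0.89 + 513.5×0.04 + 460×0.13 + 9.9×0.02 = 489.938 sabins.
For T = 0.47 s, need A₂ = 0.161·V/T = 0.161·2806.244/0.47 = 961.288 sabins.
ΔA = A₂ − A₁ = 961.288 − 489.938 = 471.3 sabins.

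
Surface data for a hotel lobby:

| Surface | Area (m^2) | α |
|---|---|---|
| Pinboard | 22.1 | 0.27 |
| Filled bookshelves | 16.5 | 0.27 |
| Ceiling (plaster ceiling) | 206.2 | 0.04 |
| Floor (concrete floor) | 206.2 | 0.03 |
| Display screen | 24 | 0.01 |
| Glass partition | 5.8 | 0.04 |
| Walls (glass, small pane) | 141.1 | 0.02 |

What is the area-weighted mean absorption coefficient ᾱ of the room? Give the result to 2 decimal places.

0.05

S = Σ Sᵢ = 22.1 + 16.5 + 206.2 + 206.2 + 24 + 5.8 + 141.1 = 621.9 m^2.
Σ(Sᵢαᵢ) = 22.1*0.27 + 16.5*0.27 + 206.2*0.04 + 206.2*0.03 + 24*0.01 + 5.8*0.04 + 141.1*0.02 = 28.150.
ᾱ = 28.150 / 621.9 = 0.05.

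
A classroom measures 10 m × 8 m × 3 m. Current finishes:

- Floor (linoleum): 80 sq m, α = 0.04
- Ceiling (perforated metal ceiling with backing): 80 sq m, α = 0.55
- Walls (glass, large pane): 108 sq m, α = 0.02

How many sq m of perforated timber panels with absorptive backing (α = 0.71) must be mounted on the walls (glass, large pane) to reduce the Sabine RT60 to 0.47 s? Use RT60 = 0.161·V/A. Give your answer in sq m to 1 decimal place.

Total absorption A₁ = 80·0.04 + 80·0.55 + 108·0.02
  = 3.200 + 44.000 + 2.160 = 49.360 sq m sabins.
Required A₂ = 0.161·240/0.47 = 82.213 sabins.
ΔA needed = 82.213 − 49.360 = 32.853 sabins.
Net gain per sq m: Δα = 0.71 − 0.02 = 0.69.
Panel area = 32.853 / 0.69 = 47.6 sq m.

47.6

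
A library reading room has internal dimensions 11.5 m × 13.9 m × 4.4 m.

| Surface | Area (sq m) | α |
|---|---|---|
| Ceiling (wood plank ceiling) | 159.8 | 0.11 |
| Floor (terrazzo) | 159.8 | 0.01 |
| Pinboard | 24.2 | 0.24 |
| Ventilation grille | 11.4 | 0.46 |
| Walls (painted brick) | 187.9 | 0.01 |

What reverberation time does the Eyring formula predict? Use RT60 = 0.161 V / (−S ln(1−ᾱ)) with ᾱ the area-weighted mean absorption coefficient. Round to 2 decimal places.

S = Σ Sᵢ = 543.1 sq m.
Absorption A = 159.8·0.11 + 159.8·0.01 + 24.2·0.24 + 11.4·0.46 + 187.9·0.01 = 32.107 sabins.
Mean coefficient ᾱ = A/S = 0.0591.
Eyring denominator: −S ln(1−ᾱ) = 33.085.
V = 11.5 × 13.9 × 4.4 = 703.34 m³.
RT60 = 0.161 × 703.34 / 33.085 = 3.42 s.

3.42 s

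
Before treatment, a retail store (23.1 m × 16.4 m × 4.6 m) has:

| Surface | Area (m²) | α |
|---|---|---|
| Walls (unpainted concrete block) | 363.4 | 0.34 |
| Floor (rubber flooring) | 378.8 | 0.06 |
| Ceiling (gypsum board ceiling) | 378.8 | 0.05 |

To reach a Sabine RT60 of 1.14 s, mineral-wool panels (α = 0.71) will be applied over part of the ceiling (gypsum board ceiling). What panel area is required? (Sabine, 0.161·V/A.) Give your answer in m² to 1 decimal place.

122.6

Total absorption A₁ = 363.4·0.34 + 378.8·0.06 + 378.8·0.05
  = 123.556 + 22.728 + 18.940 = 165.224 m² sabins.
Required A₂ = 0.161·1742.664/1.14 = 246.113 sabins.
Absorption to add: 246.113 − 165.224 = 80.889 sabins.
Each m² of panel replacing the ceiling (gypsum board ceiling) adds (0.71 − 0.05) = 0.66 sabins.
Panel area = 80.889 / 0.66 = 122.6 m².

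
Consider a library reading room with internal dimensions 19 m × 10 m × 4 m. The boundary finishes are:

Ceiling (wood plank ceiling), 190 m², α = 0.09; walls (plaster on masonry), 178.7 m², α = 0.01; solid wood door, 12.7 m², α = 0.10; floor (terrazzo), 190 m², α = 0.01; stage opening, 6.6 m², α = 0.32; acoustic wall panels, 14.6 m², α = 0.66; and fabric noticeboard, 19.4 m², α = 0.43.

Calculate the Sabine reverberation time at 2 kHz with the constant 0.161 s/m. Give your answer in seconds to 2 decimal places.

Total absorption A = 190·0.09 + 178.7·0.01 + 12.7·0.10 + 190·0.01 + 6.6·0.32 + 14.6·0.66 + 19.4·0.43
  = 17.100 + 1.787 + 1.270 + 1.900 + 2.112 + 9.636 + 8.342 = 42.147 m² sabins.
Room volume: 760 m³.
Sabine: RT60 = 0.161 × 760 / 42.147 = 2.90 s.

2.90 seconds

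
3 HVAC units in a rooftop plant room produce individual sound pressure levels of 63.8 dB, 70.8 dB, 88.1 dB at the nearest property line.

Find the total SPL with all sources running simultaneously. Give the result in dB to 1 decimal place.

Converting to relative power and adding: 10^(63.8/10) + 10^(70.8/10) + 10^(88.1/10) = 6.601e+08.
Combined level = 10 log₁₀(6.601e+08) = 88.2 dB.

88.2 dB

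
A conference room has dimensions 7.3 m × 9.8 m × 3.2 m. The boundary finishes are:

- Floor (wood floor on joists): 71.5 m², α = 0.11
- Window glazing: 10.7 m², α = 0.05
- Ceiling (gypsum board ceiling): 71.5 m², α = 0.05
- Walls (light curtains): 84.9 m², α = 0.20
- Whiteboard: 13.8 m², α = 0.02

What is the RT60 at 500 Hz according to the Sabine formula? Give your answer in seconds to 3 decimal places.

A = Σ Sᵢαᵢ = 71.5*0.11 + 10.7*0.05 + 71.5*0.05 + 84.9*0.20 + 13.8*0.02 = 29.231 sabins.
Room volume: 228.928 m³.
RT60 = 0.161 · V / A = 0.161 × 228.928 / 29.231 = 1.261 s.

1.261 s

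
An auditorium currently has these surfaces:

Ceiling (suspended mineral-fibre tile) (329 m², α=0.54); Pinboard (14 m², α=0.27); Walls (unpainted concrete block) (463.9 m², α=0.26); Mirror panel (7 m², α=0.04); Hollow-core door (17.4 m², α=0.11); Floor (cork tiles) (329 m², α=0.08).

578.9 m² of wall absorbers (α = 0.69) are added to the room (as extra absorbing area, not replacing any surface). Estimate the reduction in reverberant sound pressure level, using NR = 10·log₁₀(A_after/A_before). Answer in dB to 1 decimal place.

Equivalent absorption area: A_before = 329*0.54 + 14*0.27 + 463.9*0.26 + 7*0.04 + 17.4*0.11 + 329*0.08 = 330.568 m².
Treatment contributes 578.9·0.69 = 399.441 sabins.
A_after = 330.568 + 399.441 = 730.009 sabins.
Reduction = 10 log₁₀(A_after/A_before) = 10 log₁₀(2.2083) = 3.4 dB.

3.4 dB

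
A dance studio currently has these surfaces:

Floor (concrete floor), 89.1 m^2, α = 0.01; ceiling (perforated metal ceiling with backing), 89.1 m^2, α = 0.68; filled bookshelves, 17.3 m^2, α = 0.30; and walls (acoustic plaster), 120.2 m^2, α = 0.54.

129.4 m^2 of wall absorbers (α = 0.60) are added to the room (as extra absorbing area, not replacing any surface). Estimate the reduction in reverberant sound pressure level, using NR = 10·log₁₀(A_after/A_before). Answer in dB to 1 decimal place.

Summing Sᵢαᵢ: 0.891 + 60.588 + 5.190 + 64.908 → A_before = 131.577 sabins.
Treatment contributes 129.4·0.60 = 77.640 sabins.
A_after = 131.577 + 77.640 = 209.217 sabins.
Reduction = 10 log₁₀(A_after/A_before) = 10 log₁₀(1.5901) = 2.0 dB.

2.0 dB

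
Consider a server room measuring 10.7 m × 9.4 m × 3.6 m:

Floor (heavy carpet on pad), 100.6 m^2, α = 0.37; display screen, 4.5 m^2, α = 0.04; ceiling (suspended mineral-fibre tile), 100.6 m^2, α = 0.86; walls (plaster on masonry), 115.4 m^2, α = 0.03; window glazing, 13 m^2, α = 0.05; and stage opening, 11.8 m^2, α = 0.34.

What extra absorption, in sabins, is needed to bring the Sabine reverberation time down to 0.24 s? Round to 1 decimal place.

110.9 sabins

Summing Sᵢαᵢ: 37.222 + 0.180 + 86.516 + 3.462 + 0.650 + 4.012 → A₁ = 132.042 sabins.
For T = 0.24 s, need A₂ = 0.161·V/T = 0.161·362.088/0.24 = 242.901 sabins.
ΔA = A₂ − A₁ = 242.901 − 132.042 = 110.9 sabins.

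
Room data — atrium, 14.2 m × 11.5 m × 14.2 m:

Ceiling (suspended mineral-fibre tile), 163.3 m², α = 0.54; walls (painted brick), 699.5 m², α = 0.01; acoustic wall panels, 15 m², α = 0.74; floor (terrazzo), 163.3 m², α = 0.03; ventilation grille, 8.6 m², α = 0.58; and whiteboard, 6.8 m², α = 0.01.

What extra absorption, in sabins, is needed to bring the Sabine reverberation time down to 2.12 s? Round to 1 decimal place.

59.9 sabins

Equivalent absorption area: A₁ = 163.3*0.54 + 699.5*0.01 + 15*0.74 + 163.3*0.03 + 8.6*0.58 + 6.8*0.01 = 116.232 m².
For T = 2.12 s, need A₂ = 0.161·V/T = 0.161·2318.86/2.12 = 176.102 sabins.
ΔA = A₂ − A₁ = 176.102 − 116.232 = 59.9 sabins.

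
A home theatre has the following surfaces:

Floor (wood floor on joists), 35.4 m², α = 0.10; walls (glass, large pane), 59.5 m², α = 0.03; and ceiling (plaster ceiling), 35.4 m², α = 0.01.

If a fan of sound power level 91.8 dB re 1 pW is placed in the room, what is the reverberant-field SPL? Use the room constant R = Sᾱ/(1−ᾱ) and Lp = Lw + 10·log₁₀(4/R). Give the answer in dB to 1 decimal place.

90.1 dB

A = 5.679 sabins; S = 130.3 m².
ᾱ = 0.0436, so room constant R = A/(1−ᾱ) = 5.938 m².
Lp = Lw + 10 log₁₀(4/R) = 91.8 -1.72 = 90.1 dB.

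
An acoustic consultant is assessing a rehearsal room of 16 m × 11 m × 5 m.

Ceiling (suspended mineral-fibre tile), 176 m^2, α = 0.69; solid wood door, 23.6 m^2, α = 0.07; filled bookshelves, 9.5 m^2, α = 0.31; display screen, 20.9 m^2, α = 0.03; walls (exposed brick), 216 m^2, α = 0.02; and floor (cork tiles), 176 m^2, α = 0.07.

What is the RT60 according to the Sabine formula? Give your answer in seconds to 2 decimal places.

0.99 sec

Equivalent absorption area: A = 176·0.69 + 23.6·0.07 + 9.5·0.31 + 20.9·0.03 + 216·0.02 + 176·0.07 = 143.304 m^2.
Room volume: 880 m³.
Sabine: RT60 = 0.161 × 880 / 143.304 = 0.99 s.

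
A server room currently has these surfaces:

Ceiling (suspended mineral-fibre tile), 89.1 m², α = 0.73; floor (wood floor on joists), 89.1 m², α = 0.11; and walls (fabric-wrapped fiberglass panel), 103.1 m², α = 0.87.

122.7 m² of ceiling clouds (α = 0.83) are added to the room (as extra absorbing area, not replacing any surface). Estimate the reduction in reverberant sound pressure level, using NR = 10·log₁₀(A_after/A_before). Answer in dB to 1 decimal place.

Summing Sᵢαᵢ: 65.043 + 9.801 + 89.697 → A_before = 164.541 sabins.
Added absorption = 122.7 × 0.83 = 101.841 sabins.
A_after = 164.541 + 101.841 = 266.382 sabins.
Reduction = 10 log₁₀(A_after/A_before) = 10 log₁₀(1.6189) = 2.1 dB.

2.1 dB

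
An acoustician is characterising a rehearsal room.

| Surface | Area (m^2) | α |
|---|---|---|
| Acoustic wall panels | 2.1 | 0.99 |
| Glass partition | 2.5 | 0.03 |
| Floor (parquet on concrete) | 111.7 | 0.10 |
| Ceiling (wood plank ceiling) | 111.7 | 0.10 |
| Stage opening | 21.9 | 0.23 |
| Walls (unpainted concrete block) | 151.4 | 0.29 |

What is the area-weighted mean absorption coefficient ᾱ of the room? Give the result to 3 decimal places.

Total surface area S = 401.3 m^2.
A = 2.1·0.99 + 2.5·0.03 + 111.7·0.10 + 111.7·0.10 + 21.9·0.23 + 151.4·0.29 = 73.437 sabins.
ᾱ = 73.437 / 401.3 = 0.183.

0.183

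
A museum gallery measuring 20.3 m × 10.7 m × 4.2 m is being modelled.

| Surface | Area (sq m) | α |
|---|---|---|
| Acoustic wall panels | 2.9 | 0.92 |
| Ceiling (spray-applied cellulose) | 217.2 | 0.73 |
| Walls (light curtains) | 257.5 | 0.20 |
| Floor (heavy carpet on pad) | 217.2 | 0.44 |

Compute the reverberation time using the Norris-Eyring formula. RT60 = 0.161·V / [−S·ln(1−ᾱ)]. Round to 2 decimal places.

Total surface area S = 2.9 + 217.2 + 257.5 + 217.2 = 694.8 sq m.
Absorption A = 2.9·0.92 + 217.2·0.73 + 257.5·0.20 + 217.2·0.44 = 308.292 sabins.
ᾱ = 308.292 / 694.8 = 0.4437.
−S·ln(1−ᾱ) = −694.8 × ln(1 − 0.4437) = 407.464.
V = 20.3 × 10.7 × 4.2 = 912.282 m³.
RT60 = 0.161 × 912.282 / 407.464 = 0.36 s.

0.36 s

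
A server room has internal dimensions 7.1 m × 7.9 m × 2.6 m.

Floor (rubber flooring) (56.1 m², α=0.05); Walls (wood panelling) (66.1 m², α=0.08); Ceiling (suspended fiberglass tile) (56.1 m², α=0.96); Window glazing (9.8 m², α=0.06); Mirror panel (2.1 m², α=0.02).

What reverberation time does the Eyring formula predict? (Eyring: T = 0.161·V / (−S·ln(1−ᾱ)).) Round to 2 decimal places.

Total surface area S = 56.1 + 66.1 + 56.1 + 9.8 + 2.1 = 190.2 m².
Absorption A = 56.1·0.05 + 66.1·0.08 + 56.1·0.96 + 9.8·0.06 + 2.1·0.02 = 62.579 sabins.
Mean coefficient ᾱ = A/S = 0.3290.
−S·ln(1−ᾱ) = −190.2 × ln(1 − 0.3290) = 75.887.
V = 7.1 × 7.9 × 2.6 = 145.834 m³.
T = 0.161·V/[−S·ln(1−ᾱ)] = 0.161·145.834/75.887 = 0.31 s.

0.31 s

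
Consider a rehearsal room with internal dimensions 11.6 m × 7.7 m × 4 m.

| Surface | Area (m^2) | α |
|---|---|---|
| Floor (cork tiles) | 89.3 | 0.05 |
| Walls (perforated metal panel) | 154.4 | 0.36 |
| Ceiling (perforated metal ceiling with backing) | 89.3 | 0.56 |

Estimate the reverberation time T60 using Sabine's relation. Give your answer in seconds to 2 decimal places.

0.52 s

Summing Sᵢαᵢ: 4.465 + 55.584 + 50.008 → A = 110.057 sabins.
Volume V = 11.6 × 7.7 × 4 = 357.28 m³.
T = 0.161 V/A = 0.161·357.28/110.057 = 0.52 s.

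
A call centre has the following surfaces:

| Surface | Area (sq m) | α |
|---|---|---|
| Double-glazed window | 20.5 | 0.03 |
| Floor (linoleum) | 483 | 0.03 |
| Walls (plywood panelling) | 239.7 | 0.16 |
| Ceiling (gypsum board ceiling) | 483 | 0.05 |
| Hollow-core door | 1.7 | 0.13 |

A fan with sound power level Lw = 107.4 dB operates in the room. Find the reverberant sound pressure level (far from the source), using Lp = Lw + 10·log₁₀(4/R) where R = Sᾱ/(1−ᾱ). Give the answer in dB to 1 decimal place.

Σ(Sᵢαᵢ) = 20.5×0.03 + 483×0.03 + 239.7×0.16 + 483×0.05 + 1.7×0.13 = 77.828; total area S = 1227.9 sq m.
ᾱ = 0.0634, so room constant R = A/(1−ᾱ) = 83.096 sq m.
Lp = 107.4 + 10·log₁₀(4/83.096) = 107.4 + (-13.18) = 94.2 dB.

94.2 dB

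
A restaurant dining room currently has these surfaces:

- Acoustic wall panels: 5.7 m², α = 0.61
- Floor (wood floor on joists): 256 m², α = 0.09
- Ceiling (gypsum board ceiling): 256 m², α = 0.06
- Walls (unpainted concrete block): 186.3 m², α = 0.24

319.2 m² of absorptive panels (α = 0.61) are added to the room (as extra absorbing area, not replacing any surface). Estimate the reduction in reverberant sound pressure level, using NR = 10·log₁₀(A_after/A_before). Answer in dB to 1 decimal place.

5.1 dB

Total absorption A_before = 5.7×0.61 + 256×0.09 + 256×0.06 + 186.3×0.24
  = 3.477 + 23.040 + 15.360 + 44.712 = 86.589 m² sabins.
Added absorption = 319.2 × 0.61 = 194.712 sabins.
New total A_after = 281.301 sabins.
NR = 10·log₁₀(281.301/86.589) = 5.1 dB.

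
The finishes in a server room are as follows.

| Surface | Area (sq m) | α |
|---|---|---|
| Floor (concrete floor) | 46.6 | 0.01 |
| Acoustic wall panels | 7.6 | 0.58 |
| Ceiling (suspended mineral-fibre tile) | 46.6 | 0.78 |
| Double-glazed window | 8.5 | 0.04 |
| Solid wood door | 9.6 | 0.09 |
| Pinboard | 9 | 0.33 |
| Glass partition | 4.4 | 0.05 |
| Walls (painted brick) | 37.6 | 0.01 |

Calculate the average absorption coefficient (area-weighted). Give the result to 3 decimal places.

0.271

S = Σ Sᵢ = 46.6 + 7.6 + 46.6 + 8.5 + 9.6 + 9 + 4.4 + 37.6 = 169.9 sq m.
Weighted sum Σ Sα = 45.992.
ᾱ = A/S = 0.271.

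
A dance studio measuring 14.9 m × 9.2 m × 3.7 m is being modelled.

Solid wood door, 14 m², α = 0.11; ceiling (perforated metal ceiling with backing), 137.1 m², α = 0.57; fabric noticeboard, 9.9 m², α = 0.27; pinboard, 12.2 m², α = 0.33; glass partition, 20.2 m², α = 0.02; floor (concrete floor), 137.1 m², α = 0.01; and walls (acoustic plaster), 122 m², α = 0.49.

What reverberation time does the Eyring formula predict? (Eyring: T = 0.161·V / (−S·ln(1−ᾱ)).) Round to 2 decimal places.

0.46 seconds

Total surface area S = 14 + 137.1 + 9.9 + 12.2 + 20.2 + 137.1 + 122 = 452.5 m².
Σ(Sᵢαᵢ) = 14×0.11 + 137.1×0.57 + 9.9×0.27 + 12.2×0.33 + 20.2×0.02 + 137.1×0.01 + 122×0.49 = 147.941.
ᾱ = 147.941 / 452.5 = 0.3269.
Eyring denominator: −S ln(1−ᾱ) = 179.127.
V = 14.9 × 9.2 × 3.7 = 507.196 m³.
RT60 = 0.161 × 507.196 / 179.127 = 0.46 s.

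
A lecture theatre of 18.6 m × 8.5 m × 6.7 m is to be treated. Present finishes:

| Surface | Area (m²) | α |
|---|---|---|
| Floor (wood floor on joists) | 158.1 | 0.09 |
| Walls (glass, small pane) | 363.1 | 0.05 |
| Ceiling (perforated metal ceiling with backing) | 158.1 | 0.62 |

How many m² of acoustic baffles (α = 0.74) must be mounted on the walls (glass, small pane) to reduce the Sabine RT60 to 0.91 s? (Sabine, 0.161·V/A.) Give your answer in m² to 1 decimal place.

82.6

A₁ = Σ Sᵢαᵢ = 158.1×0.09 + 363.1×0.05 + 158.1×0.62 = 130.406 sabins.
Required A₂ = 0.161·1059.27/0.91 = 187.409 sabins.
ΔA needed = 187.409 − 130.406 = 57.003 sabins.
Net gain per m²: Δα = 0.74 − 0.05 = 0.69.
Area = ΔA/Δα = 57.003/0.69 = 82.6 m².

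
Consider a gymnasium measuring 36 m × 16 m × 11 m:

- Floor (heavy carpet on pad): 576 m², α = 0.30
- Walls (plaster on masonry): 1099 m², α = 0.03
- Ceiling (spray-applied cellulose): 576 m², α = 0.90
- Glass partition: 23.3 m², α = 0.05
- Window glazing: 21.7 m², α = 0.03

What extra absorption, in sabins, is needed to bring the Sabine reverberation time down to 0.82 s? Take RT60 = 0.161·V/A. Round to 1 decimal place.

518.0 sabins

Equivalent absorption area: A₁ = 576×0.30 + 1099×0.03 + 576×0.90 + 23.3×0.05 + 21.7×0.03 = 725.986 m².
V = 6336 m³. Required absorption A₂ = 0.161 × 6336 / 0.82 = 1244.020 sabins.
Additional absorption ΔA = 1244.020 − 725.986 = 518.0 sabins.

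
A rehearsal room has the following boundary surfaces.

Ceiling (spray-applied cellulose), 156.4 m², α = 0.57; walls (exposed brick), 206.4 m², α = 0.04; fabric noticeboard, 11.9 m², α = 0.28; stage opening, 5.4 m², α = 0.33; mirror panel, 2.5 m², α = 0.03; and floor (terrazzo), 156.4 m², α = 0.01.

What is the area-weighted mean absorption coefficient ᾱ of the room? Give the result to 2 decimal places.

Total surface area S = 539.0 m².
Weighted sum Σ Sα = 104.157.
ᾱ = 104.157 / 539.0 = 0.19.

0.19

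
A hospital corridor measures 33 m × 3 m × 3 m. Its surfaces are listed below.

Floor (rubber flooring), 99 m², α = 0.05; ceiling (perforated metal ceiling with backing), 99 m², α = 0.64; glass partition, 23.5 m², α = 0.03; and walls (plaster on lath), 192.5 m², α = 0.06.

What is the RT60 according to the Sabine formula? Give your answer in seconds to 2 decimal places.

Equivalent absorption area: A = 99*0.05 + 99*0.64 + 23.5*0.03 + 192.5*0.06 = 80.565 m².
V = 33·3·3 = 297 m³.
RT60 = 0.161 · V / A = 0.161 × 297 / 80.565 = 0.59 s.

0.59 seconds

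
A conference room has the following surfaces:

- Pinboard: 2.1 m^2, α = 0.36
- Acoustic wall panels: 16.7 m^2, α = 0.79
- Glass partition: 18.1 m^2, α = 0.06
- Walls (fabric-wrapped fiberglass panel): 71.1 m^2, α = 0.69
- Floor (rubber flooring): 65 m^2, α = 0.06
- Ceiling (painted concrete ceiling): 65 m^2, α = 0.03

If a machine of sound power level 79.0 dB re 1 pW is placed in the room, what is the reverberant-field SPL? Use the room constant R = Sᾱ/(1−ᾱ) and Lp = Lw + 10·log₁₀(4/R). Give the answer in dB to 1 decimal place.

65.1 dB

A = 69.944 sabins; S = 238.0 m^2.
ᾱ = 69.944/238.0 = 0.2939; R = Sᾱ/(1−ᾱ) = 69.944/(1−0.2939) = 99.057 m^2.
Lp = Lw + 10 log₁₀(4/R) = 79.0 -13.94 = 65.1 dB.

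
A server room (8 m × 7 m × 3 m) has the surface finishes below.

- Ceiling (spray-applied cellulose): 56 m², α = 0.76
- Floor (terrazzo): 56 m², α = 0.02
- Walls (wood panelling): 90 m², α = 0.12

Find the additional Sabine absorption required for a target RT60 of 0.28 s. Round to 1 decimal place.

42.1 sabins

Total absorption A₁ = 56·0.76 + 56·0.02 + 90·0.12
  = 42.560 + 1.120 + 10.800 = 54.480 m² sabins.
For T = 0.28 s, need A₂ = 0.161·V/T = 0.161·168/0.28 = 96.600 sabins.
ΔA = A₂ − A₁ = 96.600 − 54.480 = 42.1 sabins.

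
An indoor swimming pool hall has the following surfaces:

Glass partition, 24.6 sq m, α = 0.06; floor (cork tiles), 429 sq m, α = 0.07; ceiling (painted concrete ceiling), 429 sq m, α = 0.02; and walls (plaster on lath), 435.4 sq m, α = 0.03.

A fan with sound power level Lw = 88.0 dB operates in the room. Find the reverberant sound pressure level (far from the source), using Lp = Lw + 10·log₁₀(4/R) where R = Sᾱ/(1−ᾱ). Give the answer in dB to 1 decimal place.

76.6 dB

A = 53.148 sabins; S = 1318.0 sq m.
ᾱ = 53.148/1318.0 = 0.0403; R = Sᾱ/(1−ᾱ) = 53.148/(1−0.0403) = 55.380 sq m.
Lp = Lw + 10 log₁₀(4/R) = 88.0 -11.41 = 76.6 dB.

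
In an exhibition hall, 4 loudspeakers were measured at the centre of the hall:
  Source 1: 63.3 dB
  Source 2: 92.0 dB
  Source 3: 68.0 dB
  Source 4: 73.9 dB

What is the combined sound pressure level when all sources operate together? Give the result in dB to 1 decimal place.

92.1 dB

Converting to relative power and adding: 10^(63.3/10) + 10^(92.0/10) + 10^(68.0/10) + 10^(73.9/10) = 1.618e+09.
Combined level = 10 log₁₀(1.618e+09) = 92.1 dB.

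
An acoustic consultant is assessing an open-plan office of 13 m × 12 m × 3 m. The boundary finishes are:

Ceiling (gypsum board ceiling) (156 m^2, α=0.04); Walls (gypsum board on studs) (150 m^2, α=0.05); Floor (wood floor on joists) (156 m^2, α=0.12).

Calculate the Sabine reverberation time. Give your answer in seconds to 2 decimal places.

Equivalent absorption area: A = 156*0.04 + 150*0.05 + 156*0.12 = 32.460 m^2.
Volume V = 13 × 12 × 3 = 468 m³.
RT60 = 0.161 · V / A = 0.161 × 468 / 32.460 = 2.32 s.

2.32 s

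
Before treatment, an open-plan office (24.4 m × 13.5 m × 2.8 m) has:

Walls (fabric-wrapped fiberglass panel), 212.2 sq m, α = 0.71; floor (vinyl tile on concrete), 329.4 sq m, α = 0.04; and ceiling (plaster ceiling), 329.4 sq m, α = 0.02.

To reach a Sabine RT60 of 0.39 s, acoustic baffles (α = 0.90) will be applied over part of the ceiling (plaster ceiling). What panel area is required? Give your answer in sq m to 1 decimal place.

239.0

Equivalent absorption area: A₁ = 212.2·0.71 + 329.4·0.04 + 329.4·0.02 = 170.426 sq m.
V = 922.32 m³. Target absorption A₂ = 0.161 × 922.32 / 0.39 = 380.753 sabins.
ΔA needed = 380.753 − 170.426 = 210.327 sabins.
Each sq m of panel replacing the ceiling (plaster ceiling) adds (0.90 − 0.02) = 0.88 sabins.
Area = ΔA/Δα = 210.327/0.88 = 239.0 sq m.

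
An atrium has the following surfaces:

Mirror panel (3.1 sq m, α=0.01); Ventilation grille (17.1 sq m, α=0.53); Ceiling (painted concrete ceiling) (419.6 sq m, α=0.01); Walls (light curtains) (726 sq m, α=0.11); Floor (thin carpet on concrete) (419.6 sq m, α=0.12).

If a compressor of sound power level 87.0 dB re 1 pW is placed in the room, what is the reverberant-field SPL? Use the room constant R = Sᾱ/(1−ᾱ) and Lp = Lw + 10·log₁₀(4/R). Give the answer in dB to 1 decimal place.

71.0 dB

Σ(Sᵢαᵢ) = 3.1·0.01 + 17.1·0.53 + 419.6·0.01 + 726·0.11 + 419.6·0.12 = 143.502; total area S = 1585.4 sq m.
ᾱ = 143.502/1585.4 = 0.0905; R = Sᾱ/(1−ᾱ) = 143.502/(1−0.0905) = 157.781 sq m.
Lp = Lw + 10 log₁₀(4/R) = 87.0 -15.96 = 71.0 dB.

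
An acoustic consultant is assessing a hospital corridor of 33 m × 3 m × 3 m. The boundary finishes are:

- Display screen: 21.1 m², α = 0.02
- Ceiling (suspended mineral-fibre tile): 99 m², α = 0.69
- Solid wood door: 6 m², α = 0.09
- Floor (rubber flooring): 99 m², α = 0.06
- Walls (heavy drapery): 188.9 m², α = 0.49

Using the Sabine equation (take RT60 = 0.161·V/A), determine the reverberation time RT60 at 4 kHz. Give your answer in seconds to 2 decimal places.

0.29 s

Summing Sᵢαᵢ: 0.422 + 68.310 + 0.540 + 5.940 + 92.561 → A = 167.773 sabins.
Volume V = 33 × 3 × 3 = 297 m³.
Sabine: RT60 = 0.161 × 297 / 167.773 = 0.29 s.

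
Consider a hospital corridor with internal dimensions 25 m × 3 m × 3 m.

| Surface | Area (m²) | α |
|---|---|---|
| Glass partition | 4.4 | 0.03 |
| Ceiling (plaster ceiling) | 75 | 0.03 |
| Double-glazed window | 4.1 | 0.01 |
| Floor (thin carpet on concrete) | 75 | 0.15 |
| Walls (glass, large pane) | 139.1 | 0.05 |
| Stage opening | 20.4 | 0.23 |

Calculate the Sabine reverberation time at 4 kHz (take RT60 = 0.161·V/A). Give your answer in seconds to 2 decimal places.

Equivalent absorption area: A = 4.4×0.03 + 75×0.03 + 4.1×0.01 + 75×0.15 + 139.1×0.05 + 20.4×0.23 = 25.320 m².
V = 25·3·3 = 225 m³.
Sabine: RT60 = 0.161 × 225 / 25.320 = 1.43 s.

1.43 s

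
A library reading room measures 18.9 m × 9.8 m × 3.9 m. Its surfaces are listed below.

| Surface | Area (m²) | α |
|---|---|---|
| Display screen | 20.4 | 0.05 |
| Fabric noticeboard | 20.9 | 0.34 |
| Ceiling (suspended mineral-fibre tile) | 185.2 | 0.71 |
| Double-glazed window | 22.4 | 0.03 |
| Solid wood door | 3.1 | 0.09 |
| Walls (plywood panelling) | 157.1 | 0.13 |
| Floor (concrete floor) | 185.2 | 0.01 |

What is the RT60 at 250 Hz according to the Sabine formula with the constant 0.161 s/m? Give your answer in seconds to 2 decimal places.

A = Σ Sᵢαᵢ = 20.4×0.05 + 20.9×0.34 + 185.2×0.71 + 22.4×0.03 + 3.1×0.09 + 157.1×0.13 + 185.2×0.01 = 162.844 sabins.
Volume V = 18.9 × 9.8 × 3.9 = 722.358 m³.
Sabine: RT60 = 0.161 × 722.358 / 162.844 = 0.71 s.

0.71 s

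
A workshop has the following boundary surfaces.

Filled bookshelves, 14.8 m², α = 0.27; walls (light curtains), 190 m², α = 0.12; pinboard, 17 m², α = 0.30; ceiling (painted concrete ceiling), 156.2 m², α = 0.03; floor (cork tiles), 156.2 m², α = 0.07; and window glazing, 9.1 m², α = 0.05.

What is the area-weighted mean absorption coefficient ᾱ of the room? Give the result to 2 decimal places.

0.09

S = Σ Sᵢ = 14.8 + 190 + 17 + 156.2 + 156.2 + 9.1 = 543.3 m².
A = 14.8·0.27 + 190·0.12 + 17·0.30 + 156.2·0.03 + 156.2·0.07 + 9.1·0.05 = 47.971 sabins.
ᾱ = 47.971 / 543.3 = 0.09.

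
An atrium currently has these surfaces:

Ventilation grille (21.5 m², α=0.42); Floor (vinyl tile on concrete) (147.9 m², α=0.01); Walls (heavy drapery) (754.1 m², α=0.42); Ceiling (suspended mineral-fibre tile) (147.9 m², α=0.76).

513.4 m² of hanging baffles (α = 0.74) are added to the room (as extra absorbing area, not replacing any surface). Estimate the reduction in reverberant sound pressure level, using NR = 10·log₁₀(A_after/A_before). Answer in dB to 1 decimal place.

2.7 dB

Equivalent absorption area: A_before = 21.5×0.42 + 147.9×0.01 + 754.1×0.42 + 147.9×0.76 = 439.635 m².
Added absorption = 513.4 × 0.74 = 379.916 sabins.
A_after = 439.635 + 379.916 = 819.551 sabins.
NR = 10·log₁₀(819.551/439.635) = 2.7 dB.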